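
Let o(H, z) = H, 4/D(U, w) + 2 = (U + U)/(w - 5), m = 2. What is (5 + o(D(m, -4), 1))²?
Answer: 1369/121 ≈ 11.314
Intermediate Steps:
D(U, w) = 4/(-2 + 2*U/(-5 + w)) (D(U, w) = 4/(-2 + (U + U)/(w - 5)) = 4/(-2 + (2*U)/(-5 + w)) = 4/(-2 + 2*U/(-5 + w)))
(5 + o(D(m, -4), 1))² = (5 + 2*(-5 - 4)/(5 + 2 - 1*(-4)))² = (5 + 2*(-9)/(5 + 2 + 4))² = (5 + 2*(-9)/11)² = (5 + 2*(1/11)*(-9))² = (5 - 18/11)² = (37/11)² = 1369/121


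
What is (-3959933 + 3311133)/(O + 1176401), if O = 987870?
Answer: -648800/2164271 ≈ -0.29978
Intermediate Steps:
(-3959933 + 3311133)/(O + 1176401) = (-3959933 + 3311133)/(987870 + 1176401) = -648800/2164271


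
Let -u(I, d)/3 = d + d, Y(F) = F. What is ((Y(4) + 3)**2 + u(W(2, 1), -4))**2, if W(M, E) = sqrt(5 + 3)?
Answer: 5329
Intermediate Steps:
W(M, E) = 2*sqrt(2) (W(M, E) = sqrt(8) = 2*sqrt(2))
u(I, d) = -6*d (u(I, d) = -3*(d + d) = -6*d)
((Y(4) + 3)**2 + u(W(2, 1), -4))**2 = ((4 + 3)**2 - 6*(-4))**2 = (7**2 + 24)**2 = (49 + 24)**2 = 73**2 = 5329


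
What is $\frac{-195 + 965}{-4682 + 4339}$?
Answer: $- \frac{110}{49} \approx -2.2449$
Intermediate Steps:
$\frac{-195 + 965}{-4682 + 4339} = \frac{770}{-343} = 770 \left(- \frac{1}{343}\right) = - \frac{110}{49}$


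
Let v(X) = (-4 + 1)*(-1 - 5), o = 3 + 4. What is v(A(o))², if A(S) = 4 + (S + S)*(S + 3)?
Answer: 324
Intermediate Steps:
o = 7
A(S) = 4 + 2*S*(3 + S) (A(S) = 4 + (2*S)*(3 + S) = 4 + 2*S*(3 + S))
v(X) = 18 (v(X) = -3*(-6) = 18)
v(A(o))² = 18² = 324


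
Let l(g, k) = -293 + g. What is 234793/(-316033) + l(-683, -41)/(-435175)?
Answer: -101867595567/137529660775 ≈ -0.74069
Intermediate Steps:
234793/(-316033) + l(-683, -41)/(-435175) = 234793/(-316033) + (-293 - 683)/(-435175) = 234793*(-1/316033) - 976*(-1/435175) = -234793/316033 + 976/435175 = -101867595567/137529660775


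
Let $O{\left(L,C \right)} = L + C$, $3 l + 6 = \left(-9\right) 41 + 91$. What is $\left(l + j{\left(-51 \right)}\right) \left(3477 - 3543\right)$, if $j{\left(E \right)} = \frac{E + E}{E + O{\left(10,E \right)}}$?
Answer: $\frac{142021}{23} \approx 6174.8$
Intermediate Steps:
$l = - \frac{284}{3}$ ($l = -2 + \frac{\left(-9\right) 41 + 91}{3} = -2 + \frac{-369 + 91}{3} = -2 + \frac{1}{3} \left(-278\right) = -2 - \frac{278}{3} = - \frac{284}{3} \approx -94.667$)
$O{\left(L,C \right)} = C + L$
$j{\left(E \right)} = \frac{2 E}{10 + 2 E}$ ($j{\left(E \right)} = \frac{E + E}{E + \left(E + 10\right)} = \frac{2 E}{E + \left(10 + E\right)} = \frac{2 E}{10 + 2 E}$)
$\left(l + j{\left(-51 \right)}\right) \left(3477 - 3543\right) = \left(- \frac{284}{3} - \frac{51}{5 - 51}\right) \left(3477 - 3543\right) = \left(- \frac{284}{3} - \frac{51}{-46}\right) \left(3477 + \left(-10752 + 7209\right)\right) = \left(- \frac{284}{3} - - \frac{51}{46}\right) \left(3477 - 3543\right) = \left(- \frac{284}{3} + \frac{51}{46}\right) \left(-66\right) = \left(- \frac{12911}{138}\right) \left(-66\right) = \frac{142021}{23}$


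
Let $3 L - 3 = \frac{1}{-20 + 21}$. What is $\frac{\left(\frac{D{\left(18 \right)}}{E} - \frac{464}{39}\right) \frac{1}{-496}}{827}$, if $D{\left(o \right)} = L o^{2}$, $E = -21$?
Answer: $\frac{554}{6998901} \approx 7.9155 \cdot 10^{-5}$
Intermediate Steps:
$L = \frac{4}{3}$ ($L = 1 + \frac{1}{3 \left(-20 + 21\right)} = 1 + \frac{1}{3 \cdot 1} = 1 + \frac{1}{3} \cdot 1 = 1 + \frac{1}{3} = \frac{4}{3} \approx 1.3333$)
$D{\left(o \right)} = \frac{4 o^{2}}{3}$
$\frac{\left(\frac{D{\left(18 \right)}}{E} - \frac{464}{39}\right) \frac{1}{-496}}{827} = \frac{\left(\frac{\frac{4}{3} \cdot 18^{2}}{-21} - \frac{464}{39}\right) \frac{1}{-496}}{827} = \left(\frac{4}{3} \cdot 324 \left(- \frac{1}{21}\right) - \frac{464}{39}\right) \left(- \frac{1}{496}\right) \frac{1}{827} = \left(432 \left(- \frac{1}{21}\right) - \frac{464}{39}\right) \left(- \frac{1}{496}\right) \frac{1}{827} = \left(- \frac{144}{7} - \frac{464}{39}\right) \left(- \frac{1}{496}\right) \frac{1}{827} = \left(- \frac{8864}{273}\right) \left(- \frac{1}{496}\right) \frac{1}{827} = \frac{554}{8463} \cdot \frac{1}{827} = \frac{554}{6998901}$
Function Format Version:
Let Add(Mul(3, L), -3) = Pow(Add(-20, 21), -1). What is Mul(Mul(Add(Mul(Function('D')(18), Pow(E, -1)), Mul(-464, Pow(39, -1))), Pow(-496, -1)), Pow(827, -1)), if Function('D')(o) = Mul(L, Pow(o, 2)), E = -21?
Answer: Rational(554, 6998901) ≈ 7.9155e-5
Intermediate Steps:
L = Rational(4, 3) (L = Add(1, Mul(Rational(1, 3), Pow(Add(-20, 21), -1))) = Add(1, Mul(Rational(1, 3), Pow(1, -1))) = Add(1, Mul(Rational(1, 3), 1)) = Add(1, Rational(1, 3)) = Rational(4, 3) ≈ 1.3333)
Function('D')(o) = Mul(Rational(4, 3), Pow(o, 2))
Mul(Mul(Add(Mul(Function('D')(18), Pow(E, -1)), Mul(-464, Pow(39, -1))), Pow(-496, -1)), Pow(827, -1)) = Mul(Mul(Add(Mul(Mul(Rational(4, 3), Pow(18, 2)), Pow(-21, -1)), Mul(-464, Pow(39, -1))), Pow(-496, -1)), Pow(827, -1)) = Mul(Mul(Add(Mul(Mul(Rational(4, 3), 324), Rational(-1, 21)), Mul(-464, Rational(1, 39))), Rational(-1, 496)), Rational(1, 827)) = Mul(Mul(Add(Mul(432, Rational(-1, 21)), Rational(-464, 39)), Rational(-1, 496)), Rational(1, 827)) = Mul(Mul(Add(Rational(-144, 7), Rational(-464, 39)), Rational(-1, 496)), Rational(1, 827)) = Mul(Mul(Rational(-8864, 273), Rational(-1, 496)), Rational(1, 827)) = Mul(Rational(554, 8463), Rational(1, 827)) = Rational(554, 6998901)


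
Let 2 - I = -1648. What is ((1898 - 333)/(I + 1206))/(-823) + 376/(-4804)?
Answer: -222825437/2822936088 ≈ -0.078934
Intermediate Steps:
I = 1650 (I = 2 - 1*(-1648) = 2 + 1648 = 1650)
((1898 - 333)/(I + 1206))/(-823) + 376/(-4804) = ((1898 - 333)/(1650 + 1206))/(-823) + 376/(-4804) = (1565/2856)*(-1/823) + 376*(-1/4804) = (1565*(1/2856))*(-1/823) - 94/1201 = (1565/2856)*(-1/823) - 94/1201 = -1565/2350488 - 94/1201 = -222825437/2822936088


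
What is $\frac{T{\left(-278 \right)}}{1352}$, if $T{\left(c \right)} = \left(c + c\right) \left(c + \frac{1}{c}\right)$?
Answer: $\frac{5945}{52} \approx 114.33$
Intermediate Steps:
$T{\left(c \right)} = 2 c \left(c + \frac{1}{c}\right)$
$\frac{T{\left(-278 \right)}}{1352} = \frac{2 + 2 \left(-278\right)^{2}}{1352} = \left(2 + 2 \cdot 77284\right) \frac{1}{1352} = \left(2 + 154568\right) \frac{1}{1352} = 154570 \cdot \frac{1}{1352} = \frac{5945}{52}$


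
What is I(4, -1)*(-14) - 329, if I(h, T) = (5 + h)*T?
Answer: -203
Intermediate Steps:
I(h, T) = T*(5 + h)
I(4, -1)*(-14) - 329 = -(5 + 4)*(-14) - 329 = -1*9*(-14) - 329 = -9*(-14) - 329 = 126 - 329 = -203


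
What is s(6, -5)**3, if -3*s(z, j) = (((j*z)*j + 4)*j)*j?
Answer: -57066625000/27 ≈ -2.1136e+9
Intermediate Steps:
s(z, j) = -j**2*(4 + z*j**2)/3 (s(z, j) = -((j*z)*j + 4)*j*j/3 = -(z*j**2 + 4)*j*j/3 = -(4 + z*j**2)*j*j/3 = -j*(4 + z*j**2)*j/3 = -j**2*(4 + z*j**2)/3)
s(6, -5)**3 = ((1/3)*(-5)**2*(-4 - 1*6*(-5)**2))**3 = ((1/3)*25*(-4 - 1*6*25))**3 = ((1/3)*25*(-4 - 150))**3 = ((1/3)*25*(-154))**3 = (-3850/3)**3 = -57066625000/27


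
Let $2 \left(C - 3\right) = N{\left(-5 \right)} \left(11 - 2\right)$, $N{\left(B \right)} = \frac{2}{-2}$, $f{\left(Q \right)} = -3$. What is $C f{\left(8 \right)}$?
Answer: $\frac{9}{2} \approx 4.5$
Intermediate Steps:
$N{\left(B \right)} = -1$ ($N{\left(B \right)} = 2 \left(- \frac{1}{2}\right) = -1$)
$C = - \frac{3}{2}$ ($C = 3 + \frac{\left(-1\right) \left(11 - 2\right)}{2} = 3 + \frac{\left(-1\right) 9}{2} = 3 + \frac{1}{2} \left(-9\right) = 3 - \frac{9}{2} = - \frac{3}{2} \approx -1.5$)
$C f{\left(8 \right)} = \left(- \frac{3}{2}\right) \left(-3\right) = \frac{9}{2}$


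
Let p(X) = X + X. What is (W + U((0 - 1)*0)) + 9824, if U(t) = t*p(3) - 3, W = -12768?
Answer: -2947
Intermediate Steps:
p(X) = 2*X
U(t) = -3 + 6*t (U(t) = t*(2*3) - 3 = t*6 - 3 = 6*t - 3 = -3 + 6*t)
(W + U((0 - 1)*0)) + 9824 = (-12768 + (-3 + 6*((0 - 1)*0))) + 9824 = (-12768 + (-3 + 6*(-1*0))) + 9824 = (-12768 + (-3 + 6*0)) + 9824 = (-12768 + (-3 + 0)) + 9824 = (-12768 - 3) + 9824 = -12771 + 9824 = -2947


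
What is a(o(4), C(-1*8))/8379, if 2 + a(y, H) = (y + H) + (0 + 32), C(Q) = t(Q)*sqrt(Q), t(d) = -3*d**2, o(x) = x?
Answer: 34/8379 - 128*I*sqrt(2)/2793 ≈ 0.0040578 - 0.064812*I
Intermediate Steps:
C(Q) = -3*Q**(5/2) (C(Q) = (-3*Q**2)*sqrt(Q) = -3*Q**(5/2))
a(y, H) = 30 + H + y (a(y, H) = -2 + ((y + H) + (0 + 32)) = -2 + ((H + y) + 32) = -2 + (32 + H + y) = 30 + H + y)
a(o(4), C(-1*8))/8379 = (30 - 3*128*I*sqrt(2) + 4)/8379 = (30 - 384*I*sqrt(2) + 4)*(1/8379) = (34 - 384*I*sqrt(2))*(1/8379) = 34/8379 - 128*I*sqrt(2)/2793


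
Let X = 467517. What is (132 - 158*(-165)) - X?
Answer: -441315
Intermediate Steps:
(132 - 158*(-165)) - X = (132 - 158*(-165)) - 1*467517 = (132 + 26070) - 467517 = 26202 - 467517 = -441315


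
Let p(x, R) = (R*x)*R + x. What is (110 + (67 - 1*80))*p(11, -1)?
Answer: 2134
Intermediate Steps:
p(x, R) = x + x*R² (p(x, R) = x*R² + x = x + x*R²)
(110 + (67 - 1*80))*p(11, -1) = (110 + (67 - 1*80))*(11*(1 + (-1)²)) = (110 + (67 - 80))*(11*(1 + 1)) = (110 - 13)*(11*2) = 97*22 = 2134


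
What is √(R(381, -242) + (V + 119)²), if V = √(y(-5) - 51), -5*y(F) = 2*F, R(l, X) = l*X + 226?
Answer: √(-77864 + 1666*I) ≈ 2.985 + 279.06*I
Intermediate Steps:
R(l, X) = 226 + X*l (R(l, X) = X*l + 226 = 226 + X*l)
y(F) = -2*F/5
V = 7*I (V = √(-⅖*(-5) - 51) = √(2 - 51) = √(-49) = 7*I ≈ 7.0*I)
√(R(381, -242) + (V + 119)²) = √((226 - 242*381) + (7*I + 119)²) = √((226 - 92202) + (119 + 7*I)²) = √(-91976 + (119 + 7*I)²)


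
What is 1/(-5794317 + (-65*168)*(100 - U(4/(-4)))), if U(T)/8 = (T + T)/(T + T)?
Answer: -1/6798957 ≈ -1.4708e-7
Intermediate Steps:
U(T) = 8 (U(T) = 8*((T + T)/(T + T)) = 8*((2*T)/((2*T))) = 8*((2*T)*(1/(2*T))) = 8*1 = 8)
1/(-5794317 + (-65*168)*(100 - U(4/(-4)))) = 1/(-5794317 + (-65*168)*(100 - 1*8)) = 1/(-5794317 - 10920*(100 - 8)) = 1/(-5794317 - 10920*92) = 1/(-5794317 - 1004640) = 1/(-6798957) = -1/6798957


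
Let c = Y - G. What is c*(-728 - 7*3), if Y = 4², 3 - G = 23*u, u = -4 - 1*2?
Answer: 93625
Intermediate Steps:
u = -6 (u = -4 - 2 = -6)
G = 141 (G = 3 - 23*(-6) = 3 - 1*(-138) = 3 + 138 = 141)
Y = 16
c = -125 (c = 16 - 1*141 = 16 - 141 = -125)
c*(-728 - 7*3) = -125*(-728 - 7*3) = -125*(-728 - 21) = -125*(-749) = 93625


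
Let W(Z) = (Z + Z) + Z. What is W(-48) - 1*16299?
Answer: -16443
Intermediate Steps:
W(Z) = 3*Z (W(Z) = 2*Z + Z = 3*Z)
W(-48) - 1*16299 = 3*(-48) - 1*16299 = -144 - 16299 = -16443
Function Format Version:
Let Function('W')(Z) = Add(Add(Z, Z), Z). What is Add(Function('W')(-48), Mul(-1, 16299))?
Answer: -16443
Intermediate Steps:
Function('W')(Z) = Mul(3, Z) (Function('W')(Z) = Add(Mul(2, Z), Z) = Mul(3, Z))
Add(Function('W')(-48), Mul(-1, 16299)) = Add(Mul(3, -48), Mul(-1, 16299)) = Add(-144, -16299) = -16443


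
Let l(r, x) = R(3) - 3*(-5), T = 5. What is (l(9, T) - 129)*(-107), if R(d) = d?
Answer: 11877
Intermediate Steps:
l(r, x) = 18 (l(r, x) = 3 - 3*(-5) = 3 + 15 = 18)
(l(9, T) - 129)*(-107) = (18 - 129)*(-107) = -111*(-107) = 11877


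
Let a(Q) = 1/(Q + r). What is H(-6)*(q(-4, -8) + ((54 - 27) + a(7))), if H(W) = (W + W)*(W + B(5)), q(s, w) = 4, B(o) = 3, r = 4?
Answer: 12312/11 ≈ 1119.3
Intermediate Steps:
H(W) = 2*W*(3 + W) (H(W) = (W + W)*(W + 3) = (2*W)*(3 + W) = 2*W*(3 + W))
a(Q) = 1/(4 + Q) (a(Q) = 1/(Q + 4) = 1/(4 + Q))
H(-6)*(q(-4, -8) + ((54 - 27) + a(7))) = (2*(-6)*(3 - 6))*(4 + ((54 - 27) + 1/(4 + 7))) = (2*(-6)*(-3))*(4 + (27 + 1/11)) = 36*(4 + (27 + 1/11)) = 36*(4 + 298/11) = 36*(342/11) = 12312/11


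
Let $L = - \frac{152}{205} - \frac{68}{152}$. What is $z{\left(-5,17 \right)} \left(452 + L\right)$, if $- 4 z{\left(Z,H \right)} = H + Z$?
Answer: $- \frac{10535457}{7790} \approx -1352.4$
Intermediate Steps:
$z{\left(Z,H \right)} = - \frac{H}{4} - \frac{Z}{4}$ ($z{\left(Z,H \right)} = - \frac{H + Z}{4} = - \frac{H}{4} - \frac{Z}{4}$)
$L = - \frac{9261}{7790}$ ($L = \left(-152\right) \frac{1}{205} - \frac{17}{38} = - \frac{152}{205} - \frac{17}{38} = - \frac{9261}{7790} \approx -1.1888$)
$z{\left(-5,17 \right)} \left(452 + L\right) = \left(\left(- \frac{1}{4}\right) 17 - - \frac{5}{4}\right) \left(452 - \frac{9261}{7790}\right) = \left(- \frac{17}{4} + \frac{5}{4}\right) \frac{3511819}{7790} = \left(-3\right) \frac{3511819}{7790} = - \frac{10535457}{7790}$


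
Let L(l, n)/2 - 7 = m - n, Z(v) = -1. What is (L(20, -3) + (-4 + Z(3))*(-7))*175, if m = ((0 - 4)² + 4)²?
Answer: 149625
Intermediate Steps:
m = 400 (m = ((-4)² + 4)² = (16 + 4)² = 20² = 400)
L(l, n) = 814 - 2*n (L(l, n) = 14 + 2*(400 - n) = 14 + (800 - 2*n) = 814 - 2*n)
(L(20, -3) + (-4 + Z(3))*(-7))*175 = ((814 - 2*(-3)) + (-4 - 1)*(-7))*175 = ((814 + 6) - 5*(-7))*175 = (820 + 35)*175 = 855*175 = 149625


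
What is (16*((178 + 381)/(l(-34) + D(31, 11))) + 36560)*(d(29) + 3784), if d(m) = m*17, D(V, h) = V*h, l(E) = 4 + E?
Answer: 48668427808/311 ≈ 1.5649e+8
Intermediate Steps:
d(m) = 17*m
(16*((178 + 381)/(l(-34) + D(31, 11))) + 36560)*(d(29) + 3784) = (16*((178 + 381)/((4 - 34) + 31*11)) + 36560)*(17*29 + 3784) = (16*(559/(-30 + 341)) + 36560)*(493 + 3784) = (16*(559/311) + 36560)*4277 = (8944/311 + 36560)*4277 = (11379104/311)*4277 = 48668427808/311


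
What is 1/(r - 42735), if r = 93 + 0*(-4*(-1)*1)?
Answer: -1/42642 ≈ -2.3451e-5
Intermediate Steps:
r = 93 (r = 93 + 0*(4*1) = 93 + 0*4 = 93 + 0 = 93)
1/(r - 42735) = 1/(93 - 42735) = 1/(-42642) = -1/42642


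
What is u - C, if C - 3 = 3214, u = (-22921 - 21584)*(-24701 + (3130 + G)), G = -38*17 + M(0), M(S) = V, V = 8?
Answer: 988408328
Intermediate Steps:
M(S) = 8
G = -638 (G = -38*17 + 8 = -646 + 8 = -638)
u = 988411545 (u = (-22921 - 21584)*(-24701 + (3130 - 638)) = -44505*(-24701 + 2492) = -44505*(-22209) = 988411545)
C = 3217 (C = 3 + 3214 = 3217)
u - C = 988411545 - 1*3217 = 988411545 - 3217 = 988408328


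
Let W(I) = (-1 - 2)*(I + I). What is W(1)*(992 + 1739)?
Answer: -16386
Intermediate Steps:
W(I) = -6*I
W(1)*(992 + 1739) = (-6*1)*(992 + 1739) = -6*2731 = -16386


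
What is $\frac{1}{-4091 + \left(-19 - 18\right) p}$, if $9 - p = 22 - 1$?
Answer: $- \frac{1}{3647} \approx -0.0002742$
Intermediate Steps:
$p = -12$ ($p = 9 - \left(22 - 1\right) = 9 - 21 = -12$)
$\frac{1}{-4091 + \left(-19 - 18\right) p} = \frac{1}{-4091 + \left(-19 - 18\right) \left(-12\right)} = \frac{1}{-4091 - -444} = \frac{1}{-4091 + 444} = \frac{1}{-3647} = - \frac{1}{3647}$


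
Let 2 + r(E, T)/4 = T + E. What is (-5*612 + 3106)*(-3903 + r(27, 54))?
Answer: -165002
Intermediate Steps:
r(E, T) = -8 + 4*E + 4*T (r(E, T) = -8 + 4*(T + E) = -8 + 4*(E + T) = -8 + (4*E + 4*T) = -8 + 4*E + 4*T)
(-5*612 + 3106)*(-3903 + r(27, 54)) = (-5*612 + 3106)*(-3903 + (-8 + 4*27 + 4*54)) = (-3060 + 3106)*(-3903 + (-8 + 108 + 216)) = 46*(-3903 + 316) = 46*(-3587) = -165002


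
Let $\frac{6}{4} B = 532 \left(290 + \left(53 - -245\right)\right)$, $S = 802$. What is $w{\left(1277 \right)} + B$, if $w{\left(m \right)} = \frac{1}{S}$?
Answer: $\frac{167252289}{802} \approx 2.0854 \cdot 10^{5}$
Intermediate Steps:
$w{\left(m \right)} = \frac{1}{802}$
$B = 208544$ ($B = \frac{2 \cdot 532 \left(290 + \left(53 - -245\right)\right)}{3} = \frac{2 \cdot 532 \left(290 + \left(53 + 245\right)\right)}{3} = \frac{2 \cdot 532 \left(290 + 298\right)}{3} = \frac{2 \cdot 532 \cdot 588}{3} = \frac{2}{3} \cdot 312816 = 208544$)
$w{\left(1277 \right)} + B = \frac{1}{802} + 208544 = \frac{167252289}{802}$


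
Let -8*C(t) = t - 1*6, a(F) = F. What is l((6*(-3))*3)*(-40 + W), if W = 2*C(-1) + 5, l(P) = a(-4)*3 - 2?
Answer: 931/2 ≈ 465.50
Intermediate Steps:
C(t) = 3/4 - t/8 (C(t) = -(t - 1*6)/8 = -(t - 6)/8 = -(-6 + t)/8 = 3/4 - t/8)
l(P) = -14 (l(P) = -4*3 - 2 = -12 - 2 = -14)
W = 27/4 (W = 2*(3/4 - 1/8*(-1)) + 5 = 2*(3/4 + 1/8) + 5 = 2*(7/8) + 5 = 7/4 + 5 = 27/4 ≈ 6.7500)
l((6*(-3))*3)*(-40 + W) = -14*(-40 + 27/4) = -14*(-133/4) = 931/2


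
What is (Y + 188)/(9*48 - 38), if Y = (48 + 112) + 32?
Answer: 190/197 ≈ 0.96447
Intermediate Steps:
Y = 192 (Y = 160 + 32 = 192)
(Y + 188)/(9*48 - 38) = (192 + 188)/(9*48 - 38) = 380/(432 - 38) = 380/394 = 380*(1/394) = 190/197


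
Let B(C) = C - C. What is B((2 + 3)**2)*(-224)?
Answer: 0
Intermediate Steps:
B(C) = 0
B((2 + 3)**2)*(-224) = 0*(-224) = 0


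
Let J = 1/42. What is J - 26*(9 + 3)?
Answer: -13103/42 ≈ -311.98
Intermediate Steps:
J = 1/42 ≈ 0.023810
J - 26*(9 + 3) = 1/42 - 26*(9 + 3) = 1/42 - 26*12 = 1/42 - 312 = -13103/42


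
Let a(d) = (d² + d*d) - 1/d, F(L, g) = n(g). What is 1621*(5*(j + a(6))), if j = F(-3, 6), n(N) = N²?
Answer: 5243935/6 ≈ 8.7399e+5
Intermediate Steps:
F(L, g) = g²
j = 36 (j = 6² = 36)
a(d) = -1/d + 2*d² (a(d) = (d² + d²) - 1/d = 2*d² - 1/d = -1/d + 2*d²)
1621*(5*(j + a(6))) = 1621*(5*(36 + (-1 + 2*6³)/6)) = 1621*(5*(36 + (-1 + 2*216)/6)) = 1621*(5*(36 + (-1 + 432)/6)) = 1621*(5*(36 + (⅙)*431)) = 1621*(5*(36 + 431/6)) = 1621*(5*(647/6)) = 1621*(3235/6) = 5243935/6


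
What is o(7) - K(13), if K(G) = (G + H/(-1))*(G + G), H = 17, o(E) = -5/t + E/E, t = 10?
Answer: 209/2 ≈ 104.50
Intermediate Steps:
o(E) = 1/2 (o(E) = -5/10 + E/E = -5*1/10 + 1 = -1/2 + 1 = 1/2)
K(G) = 2*G*(-17 + G) (K(G) = (G + 17/(-1))*(G + G) = (G + 17*(-1))*(2*G) = (G - 17)*(2*G) = (-17 + G)*(2*G) = 2*G*(-17 + G))
o(7) - K(13) = 1/2 - 2*13*(-17 + 13) = 1/2 - 2*13*(-4) = 1/2 - 1*(-104) = 1/2 + 104 = 209/2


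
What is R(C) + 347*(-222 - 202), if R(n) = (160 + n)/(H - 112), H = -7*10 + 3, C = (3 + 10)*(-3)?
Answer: -26336033/179 ≈ -1.4713e+5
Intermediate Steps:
C = -39 (C = 13*(-3) = -39)
H = -67 (H = -70 + 3 = -67)
R(n) = -160/179 - n/179 (R(n) = (160 + n)/(-67 - 112) = (160 + n)/(-179) = (160 + n)*(-1/179) = -160/179 - n/179)
R(C) + 347*(-222 - 202) = (-160/179 - 1/179*(-39)) + 347*(-222 - 202) = (-160/179 + 39/179) + 347*(-424) = -121/179 - 147128 = -26336033/179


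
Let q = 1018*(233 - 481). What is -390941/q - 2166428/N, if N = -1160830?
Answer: 1467391671/429718160 ≈ 3.4148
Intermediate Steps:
q = -252464 (q = 1018*(-248) = -252464)
-390941/q - 2166428/N = -390941/(-252464) - 2166428/(-1160830) = -390941*(-1/252464) - 2166428*(-1/1160830) = 12611/8144 + 98474/52765 = 1467391671/429718160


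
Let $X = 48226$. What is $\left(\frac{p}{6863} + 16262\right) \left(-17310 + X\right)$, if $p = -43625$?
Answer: $\frac{3449065662596}{6863} \approx 5.0256 \cdot 10^{8}$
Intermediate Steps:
$\left(\frac{p}{6863} + 16262\right) \left(-17310 + X\right) = \left(- \frac{43625}{6863} + 16262\right) \left(-17310 + 48226\right) = \left(\left(-43625\right) \frac{1}{6863} + 16262\right) 30916 = \left(- \frac{43625}{6863} + 16262\right) 30916 = \frac{111562481}{6863} \cdot 30916 = \frac{3449065662596}{6863}$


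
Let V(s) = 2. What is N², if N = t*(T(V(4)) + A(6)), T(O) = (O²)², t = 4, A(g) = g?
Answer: 7744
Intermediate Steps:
T(O) = O⁴
N = 88 (N = 4*(2⁴ + 6) = 4*(16 + 6) = 4*22 = 88)
N² = 88² = 7744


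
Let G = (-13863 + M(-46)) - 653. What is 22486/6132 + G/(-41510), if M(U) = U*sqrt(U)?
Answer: 5216357/1298670 + 23*I*sqrt(46)/20755 ≈ 4.0167 + 0.007516*I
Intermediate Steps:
M(U) = U**(3/2)
G = -14516 - 46*I*sqrt(46) (G = (-13863 + (-46)**(3/2)) - 653 = (-13863 - 46*I*sqrt(46)) - 653 = -14516 - 46*I*sqrt(46) ≈ -14516.0 - 311.99*I)
22486/6132 + G/(-41510) = 22486/6132 + (-14516 - 46*I*sqrt(46))/(-41510) = 22486*(1/6132) + (-14516 - 46*I*sqrt(46))*(-1/41510) = 11243/3066 + (7258/20755 + 23*I*sqrt(46)/20755) = 5216357/1298670 + 23*I*sqrt(46)/20755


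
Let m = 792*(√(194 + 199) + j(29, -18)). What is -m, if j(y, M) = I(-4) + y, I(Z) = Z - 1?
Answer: -19008 - 792*√393 ≈ -34709.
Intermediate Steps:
I(Z) = -1 + Z
j(y, M) = -5 + y (j(y, M) = (-1 - 4) + y = -5 + y)
m = 19008 + 792*√393 (m = 792*(√(194 + 199) + (-5 + 29)) = 792*(√393 + 24) = 792*(24 + √393) = 19008 + 792*√393 ≈ 34709.)
-m = -(19008 + 792*√393) = -19008 - 792*√393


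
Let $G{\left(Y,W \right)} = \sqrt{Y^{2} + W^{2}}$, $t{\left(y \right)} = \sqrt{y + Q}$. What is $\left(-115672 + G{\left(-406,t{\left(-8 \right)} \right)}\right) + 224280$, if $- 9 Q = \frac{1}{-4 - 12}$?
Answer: $108608 + \frac{\sqrt{23735233}}{12} \approx 1.0901 \cdot 10^{5}$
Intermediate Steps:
$Q = \frac{1}{144}$ ($Q = - \frac{1}{9 \left(-4 - 12\right)} = - \frac{1}{9 \left(-16\right)} = \left(- \frac{1}{9}\right) \left(- \frac{1}{16}\right) = \frac{1}{144} \approx 0.0069444$)
$t{\left(y \right)} = \sqrt{\frac{1}{144} + y}$ ($t{\left(y \right)} = \sqrt{y + \frac{1}{144}} = \sqrt{\frac{1}{144} + y}$)
$G{\left(Y,W \right)} = \sqrt{W^{2} + Y^{2}}$
$\left(-115672 + G{\left(-406,t{\left(-8 \right)} \right)}\right) + 224280 = \left(-115672 + \sqrt{\left(\frac{\sqrt{1 + 144 \left(-8\right)}}{12}\right)^{2} + \left(-406\right)^{2}}\right) + 224280 = \left(-115672 + \sqrt{\left(\frac{\sqrt{1 - 1152}}{12}\right)^{2} + 164836}\right) + 224280 = \left(-115672 + \sqrt{\left(\frac{\sqrt{-1151}}{12}\right)^{2} + 164836}\right) + 224280 = \left(-115672 + \sqrt{\left(\frac{i \sqrt{1151}}{12}\right)^{2} + 164836}\right) + 224280 = \left(-115672 + \sqrt{- \frac{1151}{144} + 164836}\right) + 224280 = \left(-115672 + \sqrt{\frac{23735233}{144}}\right) + 224280 = \left(-115672 + \frac{\sqrt{23735233}}{12}\right) + 224280 = 108608 + \frac{\sqrt{23735233}}{12}$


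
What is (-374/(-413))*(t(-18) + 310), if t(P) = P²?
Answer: 237116/413 ≈ 574.13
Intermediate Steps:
(-374/(-413))*(t(-18) + 310) = (-374/(-413))*((-18)² + 310) = (-374*(-1/413))*(324 + 310) = (374/413)*634 = 237116/413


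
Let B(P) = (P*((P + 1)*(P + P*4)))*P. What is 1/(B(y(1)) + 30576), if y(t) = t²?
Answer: 1/30586 ≈ 3.2695e-5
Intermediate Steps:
B(P) = 5*P³*(1 + P) (B(P) = (P*((1 + P)*(P + 4*P)))*P = (P*((1 + P)*(5*P)))*P = (P*(5*P*(1 + P)))*P = (5*P²*(1 + P))*P = 5*P³*(1 + P))
1/(B(y(1)) + 30576) = 1/(5*(1²)³*(1 + 1²) + 30576) = 1/(5*1³*(1 + 1) + 30576) = 1/(5*1*2 + 30576) = 1/(10 + 30576) = 1/30586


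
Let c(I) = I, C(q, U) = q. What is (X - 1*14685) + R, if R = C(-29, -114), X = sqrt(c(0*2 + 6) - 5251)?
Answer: -14714 + I*sqrt(5245) ≈ -14714.0 + 72.422*I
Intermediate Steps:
X = I*sqrt(5245) (X = sqrt((0*2 + 6) - 5251) = sqrt((0 + 6) - 5251) = sqrt(6 - 5251) = sqrt(-5245) = I*sqrt(5245) ≈ 72.422*I)
R = -29
(X - 1*14685) + R = (I*sqrt(5245) - 1*14685) - 29 = (I*sqrt(5245) - 14685) - 29 = (-14685 + I*sqrt(5245)) - 29 = -14714 + I*sqrt(5245)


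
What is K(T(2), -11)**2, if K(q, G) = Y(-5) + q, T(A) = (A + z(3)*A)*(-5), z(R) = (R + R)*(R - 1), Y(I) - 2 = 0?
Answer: 16384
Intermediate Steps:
Y(I) = 2 (Y(I) = 2 + 0 = 2)
z(R) = 2*R*(-1 + R) (z(R) = (2*R)*(-1 + R) = 2*R*(-1 + R))
T(A) = -65*A (T(A) = (A + (2*3*(-1 + 3))*A)*(-5) = (A + (2*3*2)*A)*(-5) = (A + 12*A)*(-5) = (13*A)*(-5) = -65*A)
K(q, G) = 2 + q
K(T(2), -11)**2 = (2 - 65*2)**2 = (2 - 130)**2 = (-128)**2 = 16384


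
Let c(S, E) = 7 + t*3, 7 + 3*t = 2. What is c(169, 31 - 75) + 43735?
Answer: 43737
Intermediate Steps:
t = -5/3 (t = -7/3 + (⅓)*2 = -7/3 + ⅔ = -5/3 ≈ -1.6667)
c(S, E) = 2 (c(S, E) = 7 - 5/3*3 = 7 - 5 = 2)
c(169, 31 - 75) + 43735 = 2 + 43735 = 43737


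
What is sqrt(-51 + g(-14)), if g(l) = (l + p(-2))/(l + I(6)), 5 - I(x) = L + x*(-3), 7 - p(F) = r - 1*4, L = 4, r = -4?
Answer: I*sqrt(1270)/5 ≈ 7.1274*I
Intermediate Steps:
p(F) = 15 (p(F) = 7 - (-4 - 1*4) = 7 - (-4 - 4) = 7 - 1*(-8) = 7 + 8 = 15)
I(x) = 1 + 3*x (I(x) = 5 - (4 + x*(-3)) = 5 - (4 - 3*x) = 5 + (-4 + 3*x) = 1 + 3*x)
g(l) = (15 + l)/(19 + l) (g(l) = (l + 15)/(l + (1 + 3*6)) = (15 + l)/(l + (1 + 18)) = (15 + l)/(l + 19) = (15 + l)/(19 + l))
sqrt(-51 + g(-14)) = sqrt(-51 + (15 - 14)/(19 - 14)) = sqrt(-51 + 1/5) = sqrt(-254/5) = I*sqrt(1270)/5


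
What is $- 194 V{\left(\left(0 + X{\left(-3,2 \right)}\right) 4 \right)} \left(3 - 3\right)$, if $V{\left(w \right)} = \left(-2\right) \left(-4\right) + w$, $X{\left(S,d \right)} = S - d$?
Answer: $0$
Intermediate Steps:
$V{\left(w \right)} = 8 + w$
$- 194 V{\left(\left(0 + X{\left(-3,2 \right)}\right) 4 \right)} \left(3 - 3\right) = - 194 \left(8 + \left(0 - 5\right) 4\right) \left(3 - 3\right) = - 194 \left(8 + \left(0 - 5\right) 4\right) 0 = - 194 \left(8 - 20\right) 0 = - 194 \left(\left(-12\right) 0\right) = \left(-194\right) 0 = 0$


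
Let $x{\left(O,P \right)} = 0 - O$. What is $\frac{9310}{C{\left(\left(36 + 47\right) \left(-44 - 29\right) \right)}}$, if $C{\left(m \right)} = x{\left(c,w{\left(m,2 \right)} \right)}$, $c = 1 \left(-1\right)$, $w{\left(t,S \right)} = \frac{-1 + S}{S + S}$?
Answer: $9310$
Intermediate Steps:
$w{\left(t,S \right)} = \frac{-1 + S}{2 S}$
$c = -1$
$x{\left(O,P \right)} = - O$
$C{\left(m \right)} = 1$ ($C{\left(m \right)} = \left(-1\right) \left(-1\right) = 1$)
$\frac{9310}{C{\left(\left(36 + 47\right) \left(-44 - 29\right) \right)}} = \frac{9310}{1} = 9310 \cdot 1 = 9310$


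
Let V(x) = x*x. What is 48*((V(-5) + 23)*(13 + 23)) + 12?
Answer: 82956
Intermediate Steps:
V(x) = x**2
48*((V(-5) + 23)*(13 + 23)) + 12 = 48*(((-5)**2 + 23)*(13 + 23)) + 12 = 48*((25 + 23)*36) + 12 = 48*(48*36) + 12 = 48*1728 + 12 = 82944 + 12 = 82956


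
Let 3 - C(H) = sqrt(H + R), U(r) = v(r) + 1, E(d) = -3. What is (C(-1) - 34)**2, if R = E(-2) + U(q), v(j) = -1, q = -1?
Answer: 957 + 124*I ≈ 957.0 + 124.0*I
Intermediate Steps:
U(r) = 0 (U(r) = -1 + 1 = 0)
R = -3 (R = -3 + 0 = -3)
C(H) = 3 - sqrt(-3 + H) (C(H) = 3 - sqrt(H - 3) = 3 - sqrt(-3 + H))
(C(-1) - 34)**2 = ((3 - sqrt(-3 - 1)) - 34)**2 = ((3 - sqrt(-4)) - 34)**2 = ((3 - 2*I) - 34)**2 = (-31 - 2*I)**2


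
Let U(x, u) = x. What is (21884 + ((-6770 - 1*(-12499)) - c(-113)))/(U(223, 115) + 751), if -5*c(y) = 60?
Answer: 27625/974 ≈ 28.362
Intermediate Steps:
c(y) = -12 (c(y) = -⅕*60 = -12)
(21884 + ((-6770 - 1*(-12499)) - c(-113)))/(U(223, 115) + 751) = (21884 + ((-6770 - 1*(-12499)) - 1*(-12)))/(223 + 751) = (21884 + ((-6770 + 12499) + 12))/974 = (21884 + (5729 + 12))*(1/974) = (21884 + 5741)*(1/974) = 27625*(1/974) = 27625/974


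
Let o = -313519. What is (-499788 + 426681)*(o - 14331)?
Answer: 23968129950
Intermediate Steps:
(-499788 + 426681)*(o - 14331) = (-499788 + 426681)*(-313519 - 14331) = -73107*(-327850) = 23968129950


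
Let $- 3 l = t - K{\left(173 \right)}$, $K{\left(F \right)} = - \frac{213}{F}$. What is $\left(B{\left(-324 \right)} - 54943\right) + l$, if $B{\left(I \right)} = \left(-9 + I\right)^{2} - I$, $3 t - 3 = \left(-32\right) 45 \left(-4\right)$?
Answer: $\frac{28871584}{519} \approx 55629.0$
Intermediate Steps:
$t = 1921$ ($t = 1 + \frac{\left(-32\right) 45 \left(-4\right)}{3} = 1 + \frac{\left(-1440\right) \left(-4\right)}{3} = 1 + \frac{1}{3} \cdot 5760 = 1 + 1920 = 1921$)
$l = - \frac{332546}{519}$ ($l = - \frac{1921 - - \frac{213}{173}}{3} = - \frac{1921 + \frac{213}{173}}{3} = \left(- \frac{1}{3}\right) \frac{332546}{173} = - \frac{332546}{519} \approx -640.74$)
$\left(B{\left(-324 \right)} - 54943\right) + l = \left(\left(\left(-9 - 324\right)^{2} - -324\right) - 54943\right) - \frac{332546}{519} = \left(\left(\left(-333\right)^{2} + 324\right) - 54943\right) - \frac{332546}{519} = \left(\left(110889 + 324\right) - 54943\right) - \frac{332546}{519} = \left(111213 - 54943\right) - \frac{332546}{519} = 56270 - \frac{332546}{519} = \frac{28871584}{519}$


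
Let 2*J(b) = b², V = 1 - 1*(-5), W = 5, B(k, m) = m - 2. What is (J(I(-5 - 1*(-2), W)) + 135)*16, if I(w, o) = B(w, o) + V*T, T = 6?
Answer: 14328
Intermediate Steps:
B(k, m) = -2 + m
V = 6 (V = 1 + 5 = 6)
I(w, o) = 34 + o (I(w, o) = (-2 + o) + 6*6 = (-2 + o) + 36 = 34 + o)
J(b) = b²/2
(J(I(-5 - 1*(-2), W)) + 135)*16 = ((34 + 5)²/2 + 135)*16 = ((½)*39² + 135)*16 = ((½)*1521 + 135)*16 = (1521/2 + 135)*16 = (1791/2)*16 = 14328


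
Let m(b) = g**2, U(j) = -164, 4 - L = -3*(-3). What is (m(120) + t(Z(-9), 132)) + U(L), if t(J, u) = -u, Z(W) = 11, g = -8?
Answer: -232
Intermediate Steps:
L = -5 (L = 4 - (-3)*(-3) = 4 - 1*9 = 4 - 9 = -5)
m(b) = 64 (m(b) = (-8)**2 = 64)
(m(120) + t(Z(-9), 132)) + U(L) = (64 - 1*132) - 164 = (64 - 132) - 164 = -68 - 164 = -232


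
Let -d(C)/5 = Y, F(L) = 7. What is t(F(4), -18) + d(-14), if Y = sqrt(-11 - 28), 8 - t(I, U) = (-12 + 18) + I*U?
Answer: 128 - 5*I*sqrt(39) ≈ 128.0 - 31.225*I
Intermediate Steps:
t(I, U) = 2 - I*U (t(I, U) = 8 - ((-12 + 18) + I*U) = 8 - (6 + I*U) = 8 + (-6 - I*U) = 2 - I*U)
Y = I*sqrt(39) (Y = sqrt(-39) = I*sqrt(39) ≈ 6.245*I)
d(C) = -5*I*sqrt(39)
t(F(4), -18) + d(-14) = (2 - 1*7*(-18)) - 5*I*sqrt(39) = (2 + 126) - 5*I*sqrt(39) = 128 - 5*I*sqrt(39)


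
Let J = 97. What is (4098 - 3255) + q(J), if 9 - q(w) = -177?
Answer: 1029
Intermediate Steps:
q(w) = 186 (q(w) = 9 - 1*(-177) = 9 + 177 = 186)
(4098 - 3255) + q(J) = (4098 - 3255) + 186 = 843 + 186 = 1029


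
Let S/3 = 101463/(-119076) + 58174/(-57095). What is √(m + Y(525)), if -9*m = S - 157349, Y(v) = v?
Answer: √208099252178652051515765/3399322110 ≈ 134.20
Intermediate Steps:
S = -12720157209/2266214740 (S = 3*(101463/(-119076) + 58174/(-57095)) = 3*(101463*(-1/119076) + 58174*(-1/57095)) = 3*(-33821/39692 - 58174/57095) = 3*(-4240052403/2266214740) = -12720157209/2266214740 ≈ -5.6130)
m = 356599343281469/20395932660 (m = -(-12720157209/2266214740 - 157349)/9 = -⅑*(-356599343281469/2266214740) = 356599343281469/20395932660 ≈ 17484.)
√(m + Y(525)) = √(356599343281469/20395932660 + 525) = √(367307207927969/20395932660) = √208099252178652051515765/3399322110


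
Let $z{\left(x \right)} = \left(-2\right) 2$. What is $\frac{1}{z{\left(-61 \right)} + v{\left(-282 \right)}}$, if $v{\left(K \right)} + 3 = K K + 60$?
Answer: $\frac{1}{79577} \approx 1.2566 \cdot 10^{-5}$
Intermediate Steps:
$v{\left(K \right)} = 57 + K^{2}$ ($v{\left(K \right)} = -3 + \left(K K + 60\right) = -3 + \left(K^{2} + 60\right) = -3 + \left(60 + K^{2}\right) = 57 + K^{2}$)
$z{\left(x \right)} = -4$
$\frac{1}{z{\left(-61 \right)} + v{\left(-282 \right)}} = \frac{1}{-4 + \left(57 + \left(-282\right)^{2}\right)} = \frac{1}{-4 + \left(57 + 79524\right)} = \frac{1}{-4 + 79581} = \frac{1}{79577}$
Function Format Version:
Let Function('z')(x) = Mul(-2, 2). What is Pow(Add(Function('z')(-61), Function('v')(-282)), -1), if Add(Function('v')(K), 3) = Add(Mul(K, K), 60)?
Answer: Rational(1, 79577) ≈ 1.2566e-5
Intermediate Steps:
Function('v')(K) = Add(57, Pow(K, 2)) (Function('v')(K) = Add(-3, Add(Mul(K, K), 60)) = Add(-3, Add(Pow(K, 2), 60)) = Add(-3, Add(60, Pow(K, 2))) = Add(57, Pow(K, 2)))
Function('z')(x) = -4
Pow(Add(Function('z')(-61), Function('v')(-282)), -1) = Pow(Add(-4, Add(57, Pow(-282, 2))), -1) = Pow(Add(-4, Add(57, 79524)), -1) = Pow(Add(-4, 79581), -1) = Pow(79577, -1) = Rational(1, 79577)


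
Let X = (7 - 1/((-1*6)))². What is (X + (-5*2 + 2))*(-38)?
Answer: -29659/18 ≈ -1647.7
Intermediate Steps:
X = 1849/36 (X = (7 - 1/(-6))² = (7 - 1*(-⅙))² = (7 + ⅙)² = (43/6)² = 1849/36 ≈ 51.361)
(X + (-5*2 + 2))*(-38) = (1849/36 + (-5*2 + 2))*(-38) = (1849/36 + (-10 + 2))*(-38) = (1849/36 - 8)*(-38) = (1561/36)*(-38) = -29659/18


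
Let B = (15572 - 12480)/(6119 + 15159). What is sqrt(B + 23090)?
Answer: 2*sqrt(653383694946)/10639 ≈ 151.95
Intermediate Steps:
B = 1546/10639 (B = 3092/21278 = 3092*(1/21278) = 1546/10639 ≈ 0.14531)
sqrt(B + 23090) = sqrt(1546/10639 + 23090) = sqrt(245656056/10639) = 2*sqrt(653383694946)/10639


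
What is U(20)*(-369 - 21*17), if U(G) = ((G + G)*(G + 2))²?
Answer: -562214400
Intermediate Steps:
U(G) = 4*G²*(2 + G)² (U(G) = ((2*G)*(2 + G))² = (2*G*(2 + G))² = 4*G²*(2 + G)²)
U(20)*(-369 - 21*17) = (4*20²*(2 + 20)²)*(-369 - 21*17) = (4*400*22²)*(-369 - 357) = (4*400*484)*(-726) = 774400*(-726) = -562214400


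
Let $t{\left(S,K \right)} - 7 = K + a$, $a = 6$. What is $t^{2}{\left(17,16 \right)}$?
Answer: $841$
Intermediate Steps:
$t{\left(S,K \right)} = 13 + K$ ($t{\left(S,K \right)} = 7 + \left(K + 6\right) = 7 + \left(6 + K\right) = 13 + K$)
$t^{2}{\left(17,16 \right)} = \left(13 + 16\right)^{2} = 29^{2} = 841$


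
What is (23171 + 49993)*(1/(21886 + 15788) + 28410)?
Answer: 143422657694/69 ≈ 2.0786e+9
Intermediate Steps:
(23171 + 49993)*(1/(21886 + 15788) + 28410) = 73164*(1/37674 + 28410) = 73164*(1070318341/37674) = 143422657694/69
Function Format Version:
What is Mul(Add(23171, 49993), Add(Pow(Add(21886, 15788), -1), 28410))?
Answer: Rational(143422657694, 69) ≈ 2.0786e+9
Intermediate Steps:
Mul(Add(23171, 49993), Add(Pow(Add(21886, 15788), -1), 28410)) = Mul(73164, Add(Pow(37674, -1), 28410)) = Mul(73164, Add(Rational(1, 37674), 28410)) = Mul(73164, Rational(1070318341, 37674)) = Rational(143422657694, 69)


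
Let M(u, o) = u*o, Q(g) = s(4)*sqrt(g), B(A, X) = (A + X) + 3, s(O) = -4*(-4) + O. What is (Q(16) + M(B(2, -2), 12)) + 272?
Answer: 388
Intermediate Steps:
s(O) = 16 + O
B(A, X) = 3 + A + X
Q(g) = 20*sqrt(g) (Q(g) = (16 + 4)*sqrt(g) = 20*sqrt(g))
M(u, o) = o*u
(Q(16) + M(B(2, -2), 12)) + 272 = (20*sqrt(16) + 12*(3 + 2 - 2)) + 272 = (20*4 + 12*3) + 272 = (80 + 36) + 272 = 116 + 272 = 388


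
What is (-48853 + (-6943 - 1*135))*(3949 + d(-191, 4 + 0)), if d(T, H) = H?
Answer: -221095243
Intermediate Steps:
(-48853 + (-6943 - 1*135))*(3949 + d(-191, 4 + 0)) = (-48853 + (-6943 - 1*135))*(3949 + (4 + 0)) = (-48853 + (-6943 - 135))*(3949 + 4) = (-48853 - 7078)*3953 = -55931*3953 = -221095243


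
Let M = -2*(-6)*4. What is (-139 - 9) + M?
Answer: -100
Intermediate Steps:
M = 48 (M = 12*4 = 48)
(-139 - 9) + M = (-139 - 9) + 48 = -148 + 48 = -100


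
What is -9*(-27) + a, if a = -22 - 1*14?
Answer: 207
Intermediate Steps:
a = -36 (a = -22 - 14 = -36)
-9*(-27) + a = -9*(-27) - 36 = 243 - 36 = 207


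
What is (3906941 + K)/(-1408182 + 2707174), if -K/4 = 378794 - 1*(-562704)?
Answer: 140949/1298992 ≈ 0.10851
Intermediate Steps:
K = -3765992 (K = -4*(378794 - 1*(-562704)) = -4*(378794 + 562704) = -4*941498 = -3765992)
(3906941 + K)/(-1408182 + 2707174) = (3906941 - 3765992)/(-1408182 + 2707174) = 140949/1298992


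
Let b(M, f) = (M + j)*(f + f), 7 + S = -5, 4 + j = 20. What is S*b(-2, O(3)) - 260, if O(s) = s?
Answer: -1268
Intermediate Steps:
j = 16 (j = -4 + 20 = 16)
S = -12 (S = -7 - 5 = -12)
b(M, f) = 2*f*(16 + M) (b(M, f) = (M + 16)*(f + f) = (16 + M)*(2*f) = 2*f*(16 + M))
S*b(-2, O(3)) - 260 = -24*3*(16 - 2) - 260 = -24*3*14 - 260 = -12*84 - 260 = -1008 - 260 = -1268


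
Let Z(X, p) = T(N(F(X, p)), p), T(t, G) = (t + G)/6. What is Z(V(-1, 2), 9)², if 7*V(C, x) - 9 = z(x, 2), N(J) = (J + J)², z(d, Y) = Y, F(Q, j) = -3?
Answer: 225/4 ≈ 56.250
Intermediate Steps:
N(J) = 4*J² (N(J) = (2*J)² = 4*J²)
V(C, x) = 11/7 (V(C, x) = 9/7 + (⅐)*2 = 9/7 + 2/7 = 11/7)
T(t, G) = G/6 + t/6 (T(t, G) = (G + t)*(⅙) = G/6 + t/6)
Z(X, p) = 6 + p/6 (Z(X, p) = p/6 + (4*(-3)²)/6 = p/6 + (4*9)/6 = p/6 + (⅙)*36 = p/6 + 6 = 6 + p/6)
Z(V(-1, 2), 9)² = (6 + (⅙)*9)² = (6 + 3/2)² = (15/2)² = 225/4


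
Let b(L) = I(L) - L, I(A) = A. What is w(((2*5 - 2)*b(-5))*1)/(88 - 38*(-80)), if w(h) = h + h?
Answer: 0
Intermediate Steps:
b(L) = 0 (b(L) = L - L = 0)
w(h) = 2*h
w(((2*5 - 2)*b(-5))*1)/(88 - 38*(-80)) = (2*(((2*5 - 2)*0)*1))/(88 - 38*(-80)) = (2*(((10 - 2)*0)*1))/(88 + 3040) = (2*((8*0)*1))/3128 = (2*(0*1))*(1/3128) = (2*0)*(1/3128) = 0*(1/3128) = 0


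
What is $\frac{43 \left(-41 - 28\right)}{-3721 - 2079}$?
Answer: $\frac{2967}{5800} \approx 0.51155$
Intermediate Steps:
$\frac{43 \left(-41 - 28\right)}{-3721 - 2079} = \frac{43 \left(-69\right)}{-3721 + \left(-2262 + 183\right)} = - \frac{2967}{-3721 - 2079} = - \frac{2967}{-5800} = \left(-2967\right) \left(- \frac{1}{5800}\right) = \frac{2967}{5800}$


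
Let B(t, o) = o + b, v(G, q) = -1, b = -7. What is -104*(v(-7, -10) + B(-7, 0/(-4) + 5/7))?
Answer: 5304/7 ≈ 757.71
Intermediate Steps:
B(t, o) = -7 + o (B(t, o) = o - 7 = -7 + o)
-104*(v(-7, -10) + B(-7, 0/(-4) + 5/7)) = -104*(-1 + (-7 + (0/(-4) + 5/7))) = -104*(-1 + (-7 + (0*(-¼) + 5*(⅐)))) = -104*(-1 + (-7 + (0 + 5/7))) = -104*(-1 + (-7 + 5/7)) = -104*(-1 - 44/7) = -104*(-51/7) = 5304/7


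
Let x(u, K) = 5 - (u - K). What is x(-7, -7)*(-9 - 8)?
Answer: -85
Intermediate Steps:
x(u, K) = 5 + K - u (x(u, K) = 5 + (K - u) = 5 + K - u)
x(-7, -7)*(-9 - 8) = (5 - 7 - 1*(-7))*(-9 - 8) = (5 - 7 + 7)*(-17) = 5*(-17) = -85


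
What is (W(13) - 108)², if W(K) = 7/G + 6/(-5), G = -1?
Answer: 337561/25 ≈ 13502.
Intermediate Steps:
W(K) = -41/5 (W(K) = 7/(-1) + 6/(-5) = 7*(-1) + 6*(-⅕) = -7 - 6/5 = -41/5)
(W(13) - 108)² = (-41/5 - 108)² = (-581/5)² = 337561/25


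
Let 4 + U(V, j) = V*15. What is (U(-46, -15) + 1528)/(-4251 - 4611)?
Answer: -139/1477 ≈ -0.094110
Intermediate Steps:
U(V, j) = -4 + 15*V (U(V, j) = -4 + V*15 = -4 + 15*V)
(U(-46, -15) + 1528)/(-4251 - 4611) = ((-4 + 15*(-46)) + 1528)/(-4251 - 4611) = ((-4 - 690) + 1528)/(-8862) = (-694 + 1528)*(-1/8862) = 834*(-1/8862) = -139/1477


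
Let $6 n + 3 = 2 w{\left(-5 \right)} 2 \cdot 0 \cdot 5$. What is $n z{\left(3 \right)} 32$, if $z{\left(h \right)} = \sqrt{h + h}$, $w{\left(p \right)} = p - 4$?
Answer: $- 16 \sqrt{6} \approx -39.192$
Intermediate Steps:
$w{\left(p \right)} = -4 + p$ ($w{\left(p \right)} = p - 4 = -4 + p$)
$z{\left(h \right)} = \sqrt{2} \sqrt{h}$ ($z{\left(h \right)} = \sqrt{2 h} = \sqrt{2} \sqrt{h}$)
$n = - \frac{1}{2}$ ($n = - \frac{1}{2} + \frac{2 \left(-4 - 5\right) 2 \cdot 0 \cdot 5}{6} = - \frac{1}{2} + \frac{2 \left(-9\right) 2 \cdot 0 \cdot 5}{6} = - \frac{1}{2} + \frac{\left(-18\right) 2 \cdot 0 \cdot 5}{6} = - \frac{1}{2} + \frac{\left(-36\right) 0 \cdot 5}{6} = - \frac{1}{2} + \frac{0 \cdot 5}{6} = - \frac{1}{2} + \frac{1}{6} \cdot 0 = - \frac{1}{2} + 0 = - \frac{1}{2} \approx -0.5$)
$n z{\left(3 \right)} 32 = - \frac{\sqrt{2} \sqrt{3}}{2} \cdot 32 = - \frac{\sqrt{6}}{2} \cdot 32 = - 16 \sqrt{6}$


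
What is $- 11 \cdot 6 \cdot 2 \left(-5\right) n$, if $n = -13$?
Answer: $-8580$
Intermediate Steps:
$- 11 \cdot 6 \cdot 2 \left(-5\right) n = - 11 \cdot 6 \cdot 2 \left(-5\right) \left(-13\right) = - 11 \cdot 12 \left(-5\right) \left(-13\right) = \left(-11\right) \left(-60\right) \left(-13\right) = 660 \left(-13\right) = -8580$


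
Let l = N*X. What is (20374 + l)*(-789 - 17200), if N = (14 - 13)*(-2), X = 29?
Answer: -365464524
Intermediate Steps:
N = -2 (N = 1*(-2) = -2)
l = -58 (l = -2*29 = -58)
(20374 + l)*(-789 - 17200) = (20374 - 58)*(-789 - 17200) = 20316*(-17989) = -365464524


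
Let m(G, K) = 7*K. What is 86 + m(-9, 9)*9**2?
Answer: 5189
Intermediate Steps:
86 + m(-9, 9)*9**2 = 86 + (7*9)*9**2 = 86 + 63*81 = 86 + 5103 = 5189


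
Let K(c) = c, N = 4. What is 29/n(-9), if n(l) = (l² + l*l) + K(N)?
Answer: 29/166 ≈ 0.17470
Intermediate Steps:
n(l) = 4 + 2*l² (n(l) = (l² + l*l) + 4 = (l² + l²) + 4 = 2*l² + 4 = 4 + 2*l²)
29/n(-9) = 29/(4 + 2*(-9)²) = 29/(4 + 2*81) = 29/(4 + 162) = 29/166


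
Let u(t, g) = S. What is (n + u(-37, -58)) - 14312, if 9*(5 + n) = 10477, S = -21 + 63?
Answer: -117998/9 ≈ -13111.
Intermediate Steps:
S = 42
u(t, g) = 42
n = 10432/9 (n = -5 + (⅑)*10477 = -5 + 10477/9 = 10432/9 ≈ 1159.1)
(n + u(-37, -58)) - 14312 = (10432/9 + 42) - 14312 = 10810/9 - 14312 = -117998/9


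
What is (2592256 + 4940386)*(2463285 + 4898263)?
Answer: 55451905649816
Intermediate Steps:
(2592256 + 4940386)*(2463285 + 4898263) = 7532642*7361548 = 55451905649816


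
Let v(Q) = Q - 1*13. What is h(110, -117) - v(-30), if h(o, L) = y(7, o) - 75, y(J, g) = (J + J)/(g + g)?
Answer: -3513/110 ≈ -31.936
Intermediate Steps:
y(J, g) = J/g (y(J, g) = (2*J)/((2*g)) = (2*J)*(1/(2*g)) = J/g)
v(Q) = -13 + Q (v(Q) = Q - 13 = -13 + Q)
h(o, L) = -75 + 7/o (h(o, L) = 7/o - 75 = -75 + 7/o)
h(110, -117) - v(-30) = (-75 + 7/110) - (-13 - 30) = (-75 + 7*(1/110)) - 1*(-43) = (-75 + 7/110) + 43 = -8243/110 + 43 = -3513/110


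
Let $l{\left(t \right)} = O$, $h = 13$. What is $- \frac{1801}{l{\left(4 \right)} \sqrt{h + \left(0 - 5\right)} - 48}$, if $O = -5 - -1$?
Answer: $\frac{5403}{136} - \frac{1801 \sqrt{2}}{272} \approx 30.364$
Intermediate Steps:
$O = -4$ ($O = -5 + 1 = -4$)
$l{\left(t \right)} = -4$
$- \frac{1801}{l{\left(4 \right)} \sqrt{h + \left(0 - 5\right)} - 48} = - \frac{1801}{- 4 \sqrt{13 + \left(0 - 5\right)} - 48} = - \frac{1801}{- 4 \sqrt{13 - 5} - 48} = - \frac{1801}{- 4 \sqrt{8} - 48} = - \frac{1801}{- 4 \cdot 2 \sqrt{2} - 48} = - \frac{1801}{- 8 \sqrt{2} - 48} = - \frac{1801}{-48 - 8 \sqrt{2}}$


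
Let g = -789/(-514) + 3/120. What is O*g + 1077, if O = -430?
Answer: 417565/1028 ≈ 406.19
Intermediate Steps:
g = 16037/10280 (g = -789*(-1/514) + 3*(1/120) = 789/514 + 1/40 = 16037/10280 ≈ 1.5600)
O*g + 1077 = -430*16037/10280 + 1077 = -689591/1028 + 1077 = 417565/1028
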